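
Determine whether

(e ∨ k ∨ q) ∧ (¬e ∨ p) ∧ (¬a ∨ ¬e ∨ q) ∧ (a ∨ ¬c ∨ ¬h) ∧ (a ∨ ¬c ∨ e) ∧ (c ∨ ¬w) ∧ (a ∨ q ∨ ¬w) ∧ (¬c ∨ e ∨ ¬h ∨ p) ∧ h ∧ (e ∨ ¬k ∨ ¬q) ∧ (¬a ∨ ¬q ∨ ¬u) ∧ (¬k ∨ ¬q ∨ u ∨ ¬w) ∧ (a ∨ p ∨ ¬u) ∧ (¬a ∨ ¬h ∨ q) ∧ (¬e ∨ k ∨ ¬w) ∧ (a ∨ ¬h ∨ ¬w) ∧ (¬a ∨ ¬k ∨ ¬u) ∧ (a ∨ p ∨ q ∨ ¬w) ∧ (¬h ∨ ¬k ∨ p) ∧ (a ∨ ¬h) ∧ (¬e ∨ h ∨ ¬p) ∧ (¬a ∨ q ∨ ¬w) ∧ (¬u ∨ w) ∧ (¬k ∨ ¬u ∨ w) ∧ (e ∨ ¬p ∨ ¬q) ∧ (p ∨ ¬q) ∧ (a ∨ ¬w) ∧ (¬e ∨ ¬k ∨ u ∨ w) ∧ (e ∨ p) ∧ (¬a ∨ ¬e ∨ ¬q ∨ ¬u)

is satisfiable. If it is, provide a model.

p: True, c: False, k: False, u: False, h: True, q: True, w: False, a: True, e: True

Unit clause (h) forces h = True.
In (a ∨ ¬h) only a is left, so a = True.
In (¬a ∨ ¬h ∨ q) only q is left, so q = True.
In (p ∨ ¬q) only p is left, so p = True.
In (¬a ∨ ¬q ∨ ¬u) only ¬u is left, so u = False.
In (e ∨ ¬p ∨ ¬q) only e is left, so e = True.
Set c = False.
  then (c ∨ ¬w) forces w = False.
  then (¬e ∨ ¬k ∨ u ∨ w) forces k = False.
All clauses satisfied.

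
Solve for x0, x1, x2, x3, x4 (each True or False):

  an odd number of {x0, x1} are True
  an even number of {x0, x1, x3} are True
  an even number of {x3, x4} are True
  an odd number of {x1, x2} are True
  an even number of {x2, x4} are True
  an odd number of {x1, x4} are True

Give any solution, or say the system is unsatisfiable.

x0: True; x1: False; x2: True; x3: True; x4: True

{x0, x1}: 1 true → odd ✓
{x0, x1, x3}: 2 true → even ✓
{x3, x4}: 2 true → even ✓
{x1, x2}: 1 true → odd ✓
{x2, x4}: 2 true → even ✓
{x1, x4}: 1 true → odd ✓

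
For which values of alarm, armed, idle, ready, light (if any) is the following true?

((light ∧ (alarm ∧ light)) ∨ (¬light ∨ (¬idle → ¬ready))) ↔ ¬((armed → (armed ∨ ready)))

alarm = False, armed = False, idle = False, ready = True, light = True

  ((light ∧ (alarm ∧ light)) ∨ (¬light ∨ (¬idle → ¬ready))) ↔ ¬((armed → (armed ∨ ready))) = True
    (light ∧ (alarm ∧ light)) ∨ (¬light ∨ (¬idle → ¬ready)) = False
      light ∧ (alarm ∧ light) = False
        alarm ∧ light = False
      ¬light ∨ (¬idle → ¬ready) = False
        ¬light = False
        ¬idle → ¬ready = False
          ¬idle = True
          ¬ready = False
    ¬((armed → (armed ∨ ready))) = False
      armed → (armed ∨ ready) = True
        armed ∨ ready = True
The formula evaluates to True.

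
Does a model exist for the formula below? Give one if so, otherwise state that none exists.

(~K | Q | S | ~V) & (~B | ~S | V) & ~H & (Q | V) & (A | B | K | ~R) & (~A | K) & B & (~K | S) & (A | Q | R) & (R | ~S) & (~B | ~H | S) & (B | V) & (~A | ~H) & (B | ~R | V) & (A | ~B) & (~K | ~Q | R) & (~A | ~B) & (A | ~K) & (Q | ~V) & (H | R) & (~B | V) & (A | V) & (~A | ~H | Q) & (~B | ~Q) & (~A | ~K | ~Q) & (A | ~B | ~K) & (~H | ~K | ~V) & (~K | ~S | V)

Case B = True:
  (~H) forces H = False.
  (A | ~B) forces A = True.
  Clause (~A | ~B) is falsified — contradiction.
Case B = False:
  Clause (B) is falsified — contradiction.
Both cases fail, so the formula is unsatisfiable.

UNSATISFIABLE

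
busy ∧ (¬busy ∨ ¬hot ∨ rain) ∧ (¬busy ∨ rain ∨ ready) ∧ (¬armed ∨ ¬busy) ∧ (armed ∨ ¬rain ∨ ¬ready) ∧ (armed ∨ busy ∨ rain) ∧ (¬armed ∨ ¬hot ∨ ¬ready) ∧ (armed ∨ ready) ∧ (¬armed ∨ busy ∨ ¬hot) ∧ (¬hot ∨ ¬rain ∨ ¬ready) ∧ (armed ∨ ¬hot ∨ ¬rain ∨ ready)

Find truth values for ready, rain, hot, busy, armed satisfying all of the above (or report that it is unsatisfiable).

Unit clause (busy) forces busy = True.
In (¬armed ∨ ¬busy) only ¬armed is left, so armed = False.
In (armed ∨ ready) only ready is left, so ready = True.
In (armed ∨ ¬rain ∨ ¬ready) only ¬rain is left, so rain = False.
In (¬busy ∨ ¬hot ∨ rain) only ¬hot is left, so hot = False.
All clauses satisfied.

ready = True, rain = False, hot = False, busy = True, armed = False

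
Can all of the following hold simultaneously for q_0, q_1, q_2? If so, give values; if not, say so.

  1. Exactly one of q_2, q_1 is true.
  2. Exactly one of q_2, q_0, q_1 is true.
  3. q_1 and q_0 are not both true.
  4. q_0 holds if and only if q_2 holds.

q_0 = False, q_1 = True, q_2 = False

  (1) {q_2, q_1}: 1 true — exactly one ✓
  (2) {q_2, q_0, q_1}: 1 true — exactly one ✓
  (3) q_1=T, q_0=F — not both ✓
  (4) q_0=F, q_2=F — same ✓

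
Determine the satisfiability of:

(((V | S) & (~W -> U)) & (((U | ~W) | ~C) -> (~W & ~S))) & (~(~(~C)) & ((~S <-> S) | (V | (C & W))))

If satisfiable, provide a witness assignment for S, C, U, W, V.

S = False; C = False; U = True; W = False; V = True

  ((V | S) & (~W -> U)) & (((U | ~W) | ~C) -> (~W & ~S)) = True
    (V | S) & (~W -> U) = True
      V | S = True
      ~W -> U = True
        ~W = True
    ((U | ~W) | ~C) -> (~W & ~S) = True
      (U | ~W) | ~C = True
        U | ~W = True
          ~W = True
        ~C = True
      ~W & ~S = True
        ~W = True
        ~S = True
  ~(~(~C)) & ((~S <-> S) | (V | (C & W))) = True
    ~(~(~C)) = True
      ~(~C) = False
        ~C = True
    (~S <-> S) | (V | (C & W)) = True
      ~S <-> S = False
        ~S = True
      V | (C & W) = True
        C & W = False
Both conjuncts True, so the formula holds.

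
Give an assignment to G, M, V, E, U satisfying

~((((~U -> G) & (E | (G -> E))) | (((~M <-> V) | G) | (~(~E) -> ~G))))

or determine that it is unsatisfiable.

Case G = True: the formula becomes ~(((E | E) | True)) = False.
Case G = False: the formula becomes ~((U | True)) = False.
Both cases fail — unsatisfiable.

UNSATISFIABLE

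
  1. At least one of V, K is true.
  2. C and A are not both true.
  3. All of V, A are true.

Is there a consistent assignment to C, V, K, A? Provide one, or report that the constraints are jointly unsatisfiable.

C = False; V = True; K = True; A = True

  (1) {V, K}: 2 true — at least one ✓
  (2) C=F, A=T — not both ✓
  (3) {V, A}: all 2 true ✓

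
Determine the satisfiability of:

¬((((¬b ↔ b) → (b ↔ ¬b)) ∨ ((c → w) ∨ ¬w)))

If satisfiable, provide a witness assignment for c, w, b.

Case w = True: the formula becomes ¬((((¬b ↔ b) → (b ↔ ¬b)) ∨ True)) = False.
Case w = False: the formula becomes ¬((((¬b ↔ b) → (b ↔ ¬b)) ∨ True)) = False.
Both cases fail — unsatisfiable.

Unsatisfiable — no assignment works.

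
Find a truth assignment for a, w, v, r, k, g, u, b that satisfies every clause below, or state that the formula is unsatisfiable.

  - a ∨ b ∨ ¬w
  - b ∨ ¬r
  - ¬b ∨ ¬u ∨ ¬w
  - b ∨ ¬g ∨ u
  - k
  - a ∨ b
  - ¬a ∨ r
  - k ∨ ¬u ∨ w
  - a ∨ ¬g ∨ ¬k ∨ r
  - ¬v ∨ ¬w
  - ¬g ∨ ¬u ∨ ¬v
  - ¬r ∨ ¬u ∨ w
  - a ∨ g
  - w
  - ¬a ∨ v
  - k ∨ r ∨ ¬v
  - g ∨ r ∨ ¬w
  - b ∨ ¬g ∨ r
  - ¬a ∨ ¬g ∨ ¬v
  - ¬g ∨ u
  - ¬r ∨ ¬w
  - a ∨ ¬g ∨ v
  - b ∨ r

Unsatisfiable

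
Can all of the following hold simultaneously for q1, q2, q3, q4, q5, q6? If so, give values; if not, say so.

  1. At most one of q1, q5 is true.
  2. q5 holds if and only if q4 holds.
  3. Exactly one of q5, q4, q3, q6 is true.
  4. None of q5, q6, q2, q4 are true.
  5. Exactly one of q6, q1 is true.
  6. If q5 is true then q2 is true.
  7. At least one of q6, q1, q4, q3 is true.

q1 = True, q2 = False, q3 = True, q4 = False, q5 = False, q6 = False

  (1) {q1, q5}: 1 true — at most one ✓
  (2) q5=F, q4=F — same ✓
  (3) {q5, q4, q3, q6}: 1 true — exactly one ✓
  (4) {q5, q6, q2, q4}: 0 true — none ✓
  (5) {q6, q1}: 1 true — exactly one ✓
  (6) q5=F ⇒ q2: vacuous ✓
  (7) {q6, q1, q4, q3}: 2 true — at least one ✓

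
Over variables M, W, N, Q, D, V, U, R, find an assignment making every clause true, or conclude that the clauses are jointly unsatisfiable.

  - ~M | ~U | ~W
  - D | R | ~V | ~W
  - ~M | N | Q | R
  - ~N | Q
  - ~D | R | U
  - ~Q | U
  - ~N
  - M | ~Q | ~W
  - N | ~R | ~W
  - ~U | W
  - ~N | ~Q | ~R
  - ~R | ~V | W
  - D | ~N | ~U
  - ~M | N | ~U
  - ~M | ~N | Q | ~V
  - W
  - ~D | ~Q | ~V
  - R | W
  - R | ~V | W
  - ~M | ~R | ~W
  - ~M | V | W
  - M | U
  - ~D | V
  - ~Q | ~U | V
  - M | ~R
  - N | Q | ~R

Unit clause (~N) forces N = False.
Unit clause (W) forces W = True.
In (N | ~R | ~W) only ~R is left, so R = False.
Try M = True:
  (~M | ~U | ~W) forces U = False.
  (~M | N | Q | R) forces Q = True.
  clause (~Q | U) is falsified — backtrack.
So M = False.
  then (M | ~Q | ~W) forces Q = False.
  then (M | U) forces U = True.
Set D = False.
  then (D | R | ~V | ~W) forces V = False.
All clauses satisfied.

M: False; W: True; N: False; Q: False; D: False; V: False; U: True; R: False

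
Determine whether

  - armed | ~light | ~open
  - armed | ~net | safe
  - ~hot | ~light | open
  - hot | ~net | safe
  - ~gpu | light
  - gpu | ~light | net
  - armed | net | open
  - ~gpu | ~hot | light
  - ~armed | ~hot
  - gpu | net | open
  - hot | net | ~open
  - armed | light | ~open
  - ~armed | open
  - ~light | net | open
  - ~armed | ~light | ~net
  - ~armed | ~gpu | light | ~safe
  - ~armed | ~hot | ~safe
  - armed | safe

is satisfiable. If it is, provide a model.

Set light = False.
  then (~gpu | light) forces gpu = False.
Try safe = False:
  (armed | safe) forces armed = True.
  (~armed | ~hot) forces hot = False.
  (hot | ~net | safe) forces net = False.
  (gpu | net | open) forces open = True.
  clause (hot | net | ~open) is falsified — backtrack.
So safe = True.
Set net = True.
Set open = True.
  then (armed | light | ~open) forces armed = True.
  then (~armed | ~hot | ~safe) forces hot = False.
All clauses satisfied.

light=F, gpu=F, safe=T, net=T, open=T, armed=T, hot=F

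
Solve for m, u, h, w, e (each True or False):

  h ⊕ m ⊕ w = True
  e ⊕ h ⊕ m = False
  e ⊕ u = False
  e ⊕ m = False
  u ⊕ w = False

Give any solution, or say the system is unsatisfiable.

Adding constraints 1, 2, 3, 5 mod 2: every variable appears an even number of times on the left, so the left side is 0.
But the right sides sum to 1 (mod 2). 0 ≠ 1 — the system is inconsistent.

Unsatisfiable — no assignment works.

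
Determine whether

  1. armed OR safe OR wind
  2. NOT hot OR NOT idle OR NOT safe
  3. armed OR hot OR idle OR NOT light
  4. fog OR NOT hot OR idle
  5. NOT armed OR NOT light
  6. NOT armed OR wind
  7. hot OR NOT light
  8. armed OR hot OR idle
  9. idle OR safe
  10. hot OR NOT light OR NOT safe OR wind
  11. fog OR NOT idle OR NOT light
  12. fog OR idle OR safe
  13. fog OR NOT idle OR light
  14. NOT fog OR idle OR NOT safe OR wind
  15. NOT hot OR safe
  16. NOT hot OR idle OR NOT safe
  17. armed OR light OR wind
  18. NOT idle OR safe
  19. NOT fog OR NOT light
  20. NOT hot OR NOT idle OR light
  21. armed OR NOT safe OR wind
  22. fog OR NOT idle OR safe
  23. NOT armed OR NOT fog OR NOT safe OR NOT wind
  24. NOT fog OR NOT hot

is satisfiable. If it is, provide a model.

wind = True, idle = True, hot = False, safe = True, armed = False, light = False, fog = True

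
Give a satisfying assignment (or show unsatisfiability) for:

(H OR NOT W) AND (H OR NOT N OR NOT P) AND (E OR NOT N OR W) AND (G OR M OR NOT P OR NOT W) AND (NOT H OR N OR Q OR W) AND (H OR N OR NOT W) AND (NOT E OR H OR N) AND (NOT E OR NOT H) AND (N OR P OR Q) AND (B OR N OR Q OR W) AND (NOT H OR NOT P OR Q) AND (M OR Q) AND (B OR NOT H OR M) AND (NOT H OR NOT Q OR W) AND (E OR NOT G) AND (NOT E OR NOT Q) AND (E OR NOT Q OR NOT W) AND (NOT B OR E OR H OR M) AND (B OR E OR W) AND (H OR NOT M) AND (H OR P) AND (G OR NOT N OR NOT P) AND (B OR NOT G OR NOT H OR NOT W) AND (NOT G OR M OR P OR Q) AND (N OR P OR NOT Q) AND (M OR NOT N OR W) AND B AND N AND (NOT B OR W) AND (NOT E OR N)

P = False, G = False, H = True, E = False, N = True, Q = False, M = True, B = True, W = True

Unit clause (B) forces B = True.
Unit clause (N) forces N = True.
In (NOT B OR W) only W is left, so W = True.
In (H OR NOT W) only H is left, so H = True.
In (NOT E OR NOT H) only NOT E is left, so E = False.
In (E OR NOT G) only NOT G is left, so G = False.
In (E OR NOT Q OR NOT W) only NOT Q is left, so Q = False.
In (G OR NOT N OR NOT P) only NOT P is left, so P = False.
In (M OR Q) only M is left, so M = True.
All clauses satisfied.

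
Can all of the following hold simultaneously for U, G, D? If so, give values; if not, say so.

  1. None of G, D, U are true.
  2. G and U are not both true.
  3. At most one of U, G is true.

U = False, G = False, D = False

  (1) {G, D, U}: 0 true — none ✓
  (2) G=F, U=F — not both ✓
  (3) {U, G}: 0 true — at most one ✓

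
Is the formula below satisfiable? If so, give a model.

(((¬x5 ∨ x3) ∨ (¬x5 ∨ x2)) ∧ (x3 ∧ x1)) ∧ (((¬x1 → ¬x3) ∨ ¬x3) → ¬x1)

Unsatisfiable — no assignment works.

Case x1 = True: the conjunct ((¬x1 → ¬x3) ∨ ¬x3) → ¬x1 becomes (True ∨ ¬x3) → ¬True = False.
Case x1 = False: the conjunct x1 is False.
Both cases fail — unsatisfiable.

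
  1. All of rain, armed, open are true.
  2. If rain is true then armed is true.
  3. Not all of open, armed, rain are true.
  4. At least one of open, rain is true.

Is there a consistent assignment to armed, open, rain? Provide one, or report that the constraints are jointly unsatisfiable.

The formula is unsatisfiable.

Case armed = True:
  (1) forces rain = True.
  (1) forces open = True.
  Constraint (3) is violated (open=T, armed=T, rain=T) — contradiction.
Case armed = False:
  Constraint (1) is violated (armed=F) — contradiction.
Both cases fail — unsatisfiable.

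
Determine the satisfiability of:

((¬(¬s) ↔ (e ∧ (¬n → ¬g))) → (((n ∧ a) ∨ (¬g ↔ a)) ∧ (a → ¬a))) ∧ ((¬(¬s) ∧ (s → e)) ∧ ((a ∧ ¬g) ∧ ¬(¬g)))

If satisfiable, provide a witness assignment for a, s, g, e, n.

Case g = True: the conjunct ¬g is False.
Case g = False: the conjunct ¬(¬g) becomes ¬(¬False) = False.
Both cases fail — unsatisfiable.

The formula is unsatisfiable.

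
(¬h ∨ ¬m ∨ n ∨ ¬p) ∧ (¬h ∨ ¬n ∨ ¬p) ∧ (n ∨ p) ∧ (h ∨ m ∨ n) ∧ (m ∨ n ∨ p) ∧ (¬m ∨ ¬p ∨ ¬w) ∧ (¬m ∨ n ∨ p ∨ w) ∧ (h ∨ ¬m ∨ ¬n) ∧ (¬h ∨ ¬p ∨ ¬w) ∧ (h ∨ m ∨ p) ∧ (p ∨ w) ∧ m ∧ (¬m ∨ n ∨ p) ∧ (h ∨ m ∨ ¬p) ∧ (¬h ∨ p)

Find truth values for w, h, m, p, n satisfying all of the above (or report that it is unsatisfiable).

Unit clause (m) forces m = True.
Try w = True:
  (¬m ∨ ¬p ∨ ¬w) forces p = False.
  (n ∨ p) forces n = True.
  (h ∨ ¬m ∨ ¬n) forces h = True.
  clause (¬h ∨ p) is falsified — backtrack.
So w = False.
  then (p ∨ w) forces p = True.
Try h = True:
  (¬h ∨ ¬m ∨ n ∨ ¬p) forces n = True.
  clause (¬h ∨ ¬n ∨ ¬p) is falsified — backtrack.
So h = False.
  then (h ∨ ¬m ∨ ¬n) forces n = False.
All clauses satisfied.

w = False, h = False, m = True, p = True, n = False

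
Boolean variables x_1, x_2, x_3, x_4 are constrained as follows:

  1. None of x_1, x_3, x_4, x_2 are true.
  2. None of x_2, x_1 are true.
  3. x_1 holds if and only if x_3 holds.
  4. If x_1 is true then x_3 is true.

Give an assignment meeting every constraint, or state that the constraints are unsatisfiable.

x_1 = False; x_2 = False; x_3 = False; x_4 = False

  (1) {x_1, x_3, x_4, x_2}: 0 true — none ✓
  (2) {x_2, x_1}: 0 true — none ✓
  (3) x_1=F, x_3=F — same ✓
  (4) x_1=F ⇒ x_3: vacuous ✓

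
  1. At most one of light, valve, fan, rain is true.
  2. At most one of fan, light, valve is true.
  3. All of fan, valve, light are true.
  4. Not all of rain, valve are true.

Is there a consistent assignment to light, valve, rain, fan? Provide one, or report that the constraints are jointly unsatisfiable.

UNSATISFIABLE

Case fan = True:
  (1) with fan=T forces light = False.
  Constraint (3) is violated (light=F) — contradiction.
Case fan = False:
  Constraint (3) is violated (fan=F) — contradiction.
Both cases fail — unsatisfiable.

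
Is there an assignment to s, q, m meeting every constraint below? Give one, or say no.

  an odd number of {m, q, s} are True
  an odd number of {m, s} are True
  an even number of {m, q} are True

s = True, q = False, m = False

{m, q, s}: 1 true → odd ✓
{m, s}: 1 true → odd ✓
{m, q}: 0 true → even ✓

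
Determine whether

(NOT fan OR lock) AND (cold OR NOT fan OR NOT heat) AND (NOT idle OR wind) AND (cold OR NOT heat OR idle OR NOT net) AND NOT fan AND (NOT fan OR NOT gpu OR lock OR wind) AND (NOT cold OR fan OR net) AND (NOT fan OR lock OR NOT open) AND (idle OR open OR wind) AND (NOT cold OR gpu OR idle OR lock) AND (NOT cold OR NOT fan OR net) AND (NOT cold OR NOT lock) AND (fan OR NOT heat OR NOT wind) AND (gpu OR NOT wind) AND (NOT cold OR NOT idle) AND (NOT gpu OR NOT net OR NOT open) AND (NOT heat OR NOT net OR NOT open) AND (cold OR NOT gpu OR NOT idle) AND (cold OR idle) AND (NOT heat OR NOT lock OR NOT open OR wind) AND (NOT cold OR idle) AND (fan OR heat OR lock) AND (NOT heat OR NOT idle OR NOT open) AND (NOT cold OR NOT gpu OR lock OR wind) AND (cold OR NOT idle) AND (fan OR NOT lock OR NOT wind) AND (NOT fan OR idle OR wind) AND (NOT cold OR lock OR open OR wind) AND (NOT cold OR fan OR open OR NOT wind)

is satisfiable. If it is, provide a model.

Unsatisfiable — no assignment works.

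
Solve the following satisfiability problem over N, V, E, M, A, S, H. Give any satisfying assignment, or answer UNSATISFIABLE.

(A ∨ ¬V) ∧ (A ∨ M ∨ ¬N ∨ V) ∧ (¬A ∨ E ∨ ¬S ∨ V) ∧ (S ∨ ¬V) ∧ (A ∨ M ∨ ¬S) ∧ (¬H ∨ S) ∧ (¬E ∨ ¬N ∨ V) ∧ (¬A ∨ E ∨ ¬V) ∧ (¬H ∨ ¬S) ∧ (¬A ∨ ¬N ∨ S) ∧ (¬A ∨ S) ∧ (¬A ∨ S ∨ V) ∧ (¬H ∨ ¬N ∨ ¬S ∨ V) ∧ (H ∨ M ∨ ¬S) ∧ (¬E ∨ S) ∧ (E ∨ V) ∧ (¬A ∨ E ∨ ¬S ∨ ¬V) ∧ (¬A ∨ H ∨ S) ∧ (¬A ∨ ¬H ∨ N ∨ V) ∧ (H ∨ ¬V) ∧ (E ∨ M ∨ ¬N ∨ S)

Set N = False.
Set V = False.
  then (E ∨ V) forces E = True.
  then (¬E ∨ S) forces S = True.
  then (¬H ∨ ¬S) forces H = False.
  then (H ∨ M ∨ ¬S) forces M = True.
Set A = True.
All clauses satisfied.

N = False, V = False, E = True, M = True, A = True, S = True, H = False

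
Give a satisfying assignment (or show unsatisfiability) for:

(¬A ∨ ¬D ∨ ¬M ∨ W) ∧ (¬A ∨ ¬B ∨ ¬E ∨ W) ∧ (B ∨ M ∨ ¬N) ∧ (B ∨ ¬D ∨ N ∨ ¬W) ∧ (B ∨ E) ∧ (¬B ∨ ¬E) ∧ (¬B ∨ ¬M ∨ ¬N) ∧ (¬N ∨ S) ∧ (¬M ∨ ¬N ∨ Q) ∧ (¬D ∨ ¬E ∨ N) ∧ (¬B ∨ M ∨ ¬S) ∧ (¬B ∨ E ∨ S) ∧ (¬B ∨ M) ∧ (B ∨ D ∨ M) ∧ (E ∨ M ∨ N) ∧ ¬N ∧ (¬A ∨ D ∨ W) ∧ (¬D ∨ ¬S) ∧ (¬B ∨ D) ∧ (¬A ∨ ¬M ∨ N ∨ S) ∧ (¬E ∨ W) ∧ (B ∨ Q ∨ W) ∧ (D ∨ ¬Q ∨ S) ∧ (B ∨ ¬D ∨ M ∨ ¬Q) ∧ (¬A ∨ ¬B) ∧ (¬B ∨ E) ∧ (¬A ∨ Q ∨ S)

Unit clause (¬N) forces N = False.
Set A = False.
Set M = True.
Try E = False:
  (B ∨ E) forces B = True.
  clause (¬B ∨ E) is falsified — backtrack.
So E = True.
  then (¬B ∨ ¬E) forces B = False.
  then (¬D ∨ ¬E ∨ N) forces D = False.
  then (¬E ∨ W) forces W = True.
Set S = True.
Set Q = False.
All clauses satisfied.

A = False; M = True; E = True; N = False; S = True; D = False; Q = False; W = True; B = False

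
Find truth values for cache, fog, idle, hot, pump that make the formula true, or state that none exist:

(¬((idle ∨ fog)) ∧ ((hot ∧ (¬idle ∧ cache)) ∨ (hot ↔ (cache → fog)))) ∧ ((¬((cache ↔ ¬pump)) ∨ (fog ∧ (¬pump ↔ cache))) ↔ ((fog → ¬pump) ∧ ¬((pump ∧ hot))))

cache = False, fog = False, idle = False, hot = True, pump = True

  ¬((idle ∨ fog)) ∧ ((hot ∧ (¬idle ∧ cache)) ∨ (hot ↔ (cache → fog))) = True
    ¬((idle ∨ fog)) = True
      idle ∨ fog = False
    (hot ∧ (¬idle ∧ cache)) ∨ (hot ↔ (cache → fog)) = True
      hot ∧ (¬idle ∧ cache) = False
        ¬idle ∧ cache = False
          ¬idle = True
      hot ↔ (cache → fog) = True
        cache → fog = True
  (¬((cache ↔ ¬pump)) ∨ (fog ∧ (¬pump ↔ cache))) ↔ ((fog → ¬pump) ∧ ¬((pump ∧ hot))) = True
    ¬((cache ↔ ¬pump)) ∨ (fog ∧ (¬pump ↔ cache)) = False
      ¬((cache ↔ ¬pump)) = False
        cache ↔ ¬pump = True
          ¬pump = False
      fog ∧ (¬pump ↔ cache) = False
        ¬pump ↔ cache = True
          ¬pump = False
    (fog → ¬pump) ∧ ¬((pump ∧ hot)) = False
      fog → ¬pump = True
        ¬pump = False
      ¬((pump ∧ hot)) = False
        pump ∧ hot = True
Both conjuncts True, so the formula holds.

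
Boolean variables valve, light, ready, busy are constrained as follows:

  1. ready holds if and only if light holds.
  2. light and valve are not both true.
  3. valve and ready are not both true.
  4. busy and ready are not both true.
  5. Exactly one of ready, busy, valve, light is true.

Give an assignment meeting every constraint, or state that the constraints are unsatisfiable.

valve=T, light=F, ready=F, busy=F

  (1) ready=F, light=F — same ✓
  (2) light=F, valve=T — not both ✓
  (3) valve=T, ready=F — not both ✓
  (4) busy=F, ready=F — not both ✓
  (5) {ready, busy, valve, light}: 1 true — exactly one ✓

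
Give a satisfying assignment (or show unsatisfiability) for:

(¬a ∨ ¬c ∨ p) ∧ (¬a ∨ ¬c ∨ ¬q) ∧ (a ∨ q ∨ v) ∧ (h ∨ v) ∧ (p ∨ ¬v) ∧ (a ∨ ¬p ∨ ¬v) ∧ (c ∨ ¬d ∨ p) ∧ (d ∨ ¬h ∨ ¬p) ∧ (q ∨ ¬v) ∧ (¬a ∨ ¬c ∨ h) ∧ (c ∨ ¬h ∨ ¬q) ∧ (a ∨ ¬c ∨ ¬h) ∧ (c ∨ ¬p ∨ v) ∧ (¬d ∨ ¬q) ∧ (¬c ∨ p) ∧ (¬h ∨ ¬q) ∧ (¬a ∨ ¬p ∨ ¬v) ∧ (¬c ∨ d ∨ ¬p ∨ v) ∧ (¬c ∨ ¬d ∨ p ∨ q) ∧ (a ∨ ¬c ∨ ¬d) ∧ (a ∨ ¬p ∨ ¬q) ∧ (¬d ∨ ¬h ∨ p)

a = True, h = True, q = False, v = False, p = True, d = True, c = True

Set a = True.
Try h = False:
  (h ∨ v) forces v = True.
  (p ∨ ¬v) forces p = True.
  clause (¬a ∨ ¬p ∨ ¬v) is falsified — backtrack.
So h = True.
  then (¬h ∨ ¬q) forces q = False.
  then (q ∨ ¬v) forces v = False.
Set p = True.
  then (d ∨ ¬h ∨ ¬p) forces d = True.
  then (c ∨ ¬p ∨ v) forces c = True.
All clauses satisfied.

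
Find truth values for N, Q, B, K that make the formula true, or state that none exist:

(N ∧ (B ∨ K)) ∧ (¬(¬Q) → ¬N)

N = True, Q = False, B = False, K = True

  N ∧ (B ∨ K) = True
    B ∨ K = True
  ¬(¬Q) → ¬N = True
    ¬(¬Q) = False
      ¬Q = True
    ¬N = False
Both conjuncts True, so the formula holds.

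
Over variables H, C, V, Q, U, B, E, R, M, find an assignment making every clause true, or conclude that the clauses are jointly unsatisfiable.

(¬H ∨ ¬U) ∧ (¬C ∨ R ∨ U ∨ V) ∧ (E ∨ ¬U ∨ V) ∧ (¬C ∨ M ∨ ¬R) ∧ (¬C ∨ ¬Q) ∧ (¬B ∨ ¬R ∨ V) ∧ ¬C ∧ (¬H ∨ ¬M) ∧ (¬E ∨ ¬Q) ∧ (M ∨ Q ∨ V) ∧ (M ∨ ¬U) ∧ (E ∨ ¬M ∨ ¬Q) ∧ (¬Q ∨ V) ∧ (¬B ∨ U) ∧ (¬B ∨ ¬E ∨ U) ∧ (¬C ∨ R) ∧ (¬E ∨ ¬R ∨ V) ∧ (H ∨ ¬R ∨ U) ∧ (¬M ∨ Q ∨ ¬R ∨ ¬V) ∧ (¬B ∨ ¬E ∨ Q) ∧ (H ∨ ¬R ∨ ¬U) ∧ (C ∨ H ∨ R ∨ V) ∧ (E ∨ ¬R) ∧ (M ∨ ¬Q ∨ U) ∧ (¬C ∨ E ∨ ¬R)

Unit clause (¬C) forces C = False.
Set H = False.
Set V = True.
Try Q = True:
  (¬E ∨ ¬Q) forces E = False.
  (E ∨ ¬M ∨ ¬Q) forces M = False.
  (M ∨ ¬U) forces U = False.
  clause (M ∨ ¬Q ∨ U) is falsified — backtrack.
So Q = False.
Set U = True.
  then (M ∨ ¬U) forces M = True.
  then (¬M ∨ Q ∨ ¬R ∨ ¬V) forces R = False.
Set B = False.
Set E = False.
All clauses satisfied.

H = False; C = False; V = True; Q = False; U = True; B = False; E = False; R = False; M = True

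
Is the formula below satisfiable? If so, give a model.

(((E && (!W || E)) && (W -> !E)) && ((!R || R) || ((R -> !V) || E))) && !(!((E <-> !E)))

The conjunct !(!((E <-> !E))) is unsatisfiable on its own:
  E=F: evaluates to False.
  E=T: evaluates to False.
So the whole conjunction is unsatisfiable.

Unsatisfiable — no assignment works.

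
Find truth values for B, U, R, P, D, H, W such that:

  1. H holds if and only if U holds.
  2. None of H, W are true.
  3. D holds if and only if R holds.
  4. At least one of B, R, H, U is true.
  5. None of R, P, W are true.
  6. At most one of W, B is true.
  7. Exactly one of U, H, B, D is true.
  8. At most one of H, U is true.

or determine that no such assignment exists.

B=T; U=F; R=F; P=F; D=F; H=F; W=F

  (1) H=F, U=F — same ✓
  (2) {H, W}: 0 true — none ✓
  (3) D=F, R=F — same ✓
  (4) {B, R, H, U}: 1 true — at least one ✓
  (5) {R, P, W}: 0 true — none ✓
  (6) {W, B}: 1 true — at most one ✓
  (7) {U, H, B, D}: 1 true — exactly one ✓
  (8) {H, U}: 0 true — at most one ✓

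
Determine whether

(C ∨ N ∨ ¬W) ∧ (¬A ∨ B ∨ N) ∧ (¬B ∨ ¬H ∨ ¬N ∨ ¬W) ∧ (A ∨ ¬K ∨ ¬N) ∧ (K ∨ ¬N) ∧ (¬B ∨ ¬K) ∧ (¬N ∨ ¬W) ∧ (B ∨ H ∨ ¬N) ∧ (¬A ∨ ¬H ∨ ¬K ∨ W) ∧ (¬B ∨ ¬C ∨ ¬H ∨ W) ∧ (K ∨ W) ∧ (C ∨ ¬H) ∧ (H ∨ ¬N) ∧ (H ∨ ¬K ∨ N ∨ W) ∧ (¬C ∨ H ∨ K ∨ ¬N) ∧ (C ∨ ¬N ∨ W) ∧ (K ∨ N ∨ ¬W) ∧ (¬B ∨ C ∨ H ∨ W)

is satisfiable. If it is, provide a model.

Set H = True.
  then (C ∨ ¬H) forces C = True.
Set B = False.
Set N = False.
  then (¬A ∨ B ∨ N) forces A = False.
Try K = False:
  (K ∨ W) forces W = True.
  clause (K ∨ N ∨ ¬W) is falsified — backtrack.
So K = True.
Set W = False.
All clauses satisfied.

H = True, B = False, N = False, C = True, K = True, W = False, A = False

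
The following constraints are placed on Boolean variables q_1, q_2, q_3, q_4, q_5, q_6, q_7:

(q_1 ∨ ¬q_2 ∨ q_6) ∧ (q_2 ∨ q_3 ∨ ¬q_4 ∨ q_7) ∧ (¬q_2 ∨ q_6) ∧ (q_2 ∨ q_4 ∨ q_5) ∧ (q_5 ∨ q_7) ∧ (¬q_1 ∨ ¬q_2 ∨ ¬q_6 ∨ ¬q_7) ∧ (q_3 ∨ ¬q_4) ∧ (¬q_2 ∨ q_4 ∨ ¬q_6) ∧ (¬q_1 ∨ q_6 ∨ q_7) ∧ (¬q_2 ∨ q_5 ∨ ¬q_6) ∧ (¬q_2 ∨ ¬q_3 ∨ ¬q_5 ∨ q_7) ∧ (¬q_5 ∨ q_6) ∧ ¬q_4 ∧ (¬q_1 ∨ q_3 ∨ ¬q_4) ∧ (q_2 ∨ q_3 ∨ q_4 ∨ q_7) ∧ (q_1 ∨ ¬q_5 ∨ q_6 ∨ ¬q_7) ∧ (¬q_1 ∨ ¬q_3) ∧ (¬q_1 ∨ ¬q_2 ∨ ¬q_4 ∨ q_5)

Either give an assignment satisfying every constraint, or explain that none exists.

Unit clause (¬q_4) forces q_4 = False.
Set q_1 = True.
  then (¬q_1 ∨ ¬q_3) forces q_3 = False.
Try q_2 = True:
  (¬q_2 ∨ q_6) forces q_6 = True.
  clause (¬q_2 ∨ q_4 ∨ ¬q_6) is falsified — backtrack.
So q_2 = False.
  then (q_2 ∨ q_4 ∨ q_5) forces q_5 = True.
  then (¬q_5 ∨ q_6) forces q_6 = True.
  then (q_2 ∨ q_3 ∨ q_4 ∨ q_7) forces q_7 = True.
All clauses satisfied.

q_1 = True, q_2 = False, q_3 = False, q_4 = False, q_5 = True, q_6 = True, q_7 = True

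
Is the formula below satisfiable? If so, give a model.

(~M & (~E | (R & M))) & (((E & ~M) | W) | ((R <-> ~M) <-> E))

R: False; E: False; W: True; M: False

  ~M & (~E | (R & M)) = True
    ~M = True
    ~E | (R & M) = True
      ~E = True
      R & M = False
  ((E & ~M) | W) | ((R <-> ~M) <-> E) = True
    (E & ~M) | W = True
      E & ~M = False
        ~M = True
    (R <-> ~M) <-> E = True
      R <-> ~M = False
        ~M = True
Both conjuncts True, so the formula holds.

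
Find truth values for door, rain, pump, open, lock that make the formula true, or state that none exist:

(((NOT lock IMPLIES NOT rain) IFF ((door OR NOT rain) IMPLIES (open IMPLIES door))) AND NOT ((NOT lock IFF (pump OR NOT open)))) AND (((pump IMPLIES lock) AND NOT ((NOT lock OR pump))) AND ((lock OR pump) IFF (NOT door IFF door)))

No satisfying assignment exists.

Case lock = True: the formula simplifies to (((door OR NOT rain) IMPLIES (open IMPLIES door)) AND NOT (NOT ((pump OR NOT open)))) AND (NOT pump AND (NOT door IFF door)).
  door = True: the conjunct NOT door IFF door becomes NOT True IFF True = False.
  door = False: the conjunct NOT door IFF door becomes NOT False IFF False = False.
Case lock = False: the conjunct NOT ((NOT lock OR pump)) becomes NOT ((True OR pump)) = False.
Both cases fail — unsatisfiable.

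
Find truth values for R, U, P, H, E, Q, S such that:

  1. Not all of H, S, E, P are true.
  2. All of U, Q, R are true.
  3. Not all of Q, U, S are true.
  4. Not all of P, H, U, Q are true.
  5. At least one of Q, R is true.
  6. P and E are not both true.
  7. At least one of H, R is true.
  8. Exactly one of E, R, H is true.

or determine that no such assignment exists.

R = True, U = True, P = False, H = False, E = False, Q = True, S = False

  (1) {H, S, E, P}: 0/4 true — not all ✓
  (2) {U, Q, R}: all 3 true ✓
  (3) {Q, U, S}: 2/3 true — not all ✓
  (4) {P, H, U, Q}: 2/4 true — not all ✓
  (5) {Q, R}: 2 true — at least one ✓
  (6) P=F, E=F — not both ✓
  (7) {H, R}: 1 true — at least one ✓
  (8) {E, R, H}: 1 true — exactly one ✓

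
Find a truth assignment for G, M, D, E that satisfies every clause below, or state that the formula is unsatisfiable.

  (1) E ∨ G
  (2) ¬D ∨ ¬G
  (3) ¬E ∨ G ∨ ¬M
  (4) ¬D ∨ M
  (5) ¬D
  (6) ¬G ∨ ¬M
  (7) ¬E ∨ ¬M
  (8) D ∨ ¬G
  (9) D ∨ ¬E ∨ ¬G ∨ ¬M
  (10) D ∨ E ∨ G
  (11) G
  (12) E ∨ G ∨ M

Case G = True:
  (¬D ∨ ¬G) forces D = False.
  Clause (D ∨ ¬G) is falsified — contradiction.
Case G = False:
  Clause (G) is falsified — contradiction.
Both cases fail, so the formula is unsatisfiable.

The formula is unsatisfiable.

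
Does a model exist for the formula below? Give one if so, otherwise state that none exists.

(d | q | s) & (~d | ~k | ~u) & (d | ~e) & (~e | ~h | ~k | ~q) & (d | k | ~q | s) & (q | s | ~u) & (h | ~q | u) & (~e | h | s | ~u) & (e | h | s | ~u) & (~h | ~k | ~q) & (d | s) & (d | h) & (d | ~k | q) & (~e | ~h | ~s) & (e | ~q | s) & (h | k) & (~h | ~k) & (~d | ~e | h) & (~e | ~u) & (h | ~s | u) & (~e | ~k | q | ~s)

k=F; h=T; u=F; q=F; e=F; d=T; s=F

Set k = False.
  then (h | k) forces h = True.
Set u = False.
Set q = False.
Set e = False.
Set d = True.
Set s = False.
All clauses satisfied.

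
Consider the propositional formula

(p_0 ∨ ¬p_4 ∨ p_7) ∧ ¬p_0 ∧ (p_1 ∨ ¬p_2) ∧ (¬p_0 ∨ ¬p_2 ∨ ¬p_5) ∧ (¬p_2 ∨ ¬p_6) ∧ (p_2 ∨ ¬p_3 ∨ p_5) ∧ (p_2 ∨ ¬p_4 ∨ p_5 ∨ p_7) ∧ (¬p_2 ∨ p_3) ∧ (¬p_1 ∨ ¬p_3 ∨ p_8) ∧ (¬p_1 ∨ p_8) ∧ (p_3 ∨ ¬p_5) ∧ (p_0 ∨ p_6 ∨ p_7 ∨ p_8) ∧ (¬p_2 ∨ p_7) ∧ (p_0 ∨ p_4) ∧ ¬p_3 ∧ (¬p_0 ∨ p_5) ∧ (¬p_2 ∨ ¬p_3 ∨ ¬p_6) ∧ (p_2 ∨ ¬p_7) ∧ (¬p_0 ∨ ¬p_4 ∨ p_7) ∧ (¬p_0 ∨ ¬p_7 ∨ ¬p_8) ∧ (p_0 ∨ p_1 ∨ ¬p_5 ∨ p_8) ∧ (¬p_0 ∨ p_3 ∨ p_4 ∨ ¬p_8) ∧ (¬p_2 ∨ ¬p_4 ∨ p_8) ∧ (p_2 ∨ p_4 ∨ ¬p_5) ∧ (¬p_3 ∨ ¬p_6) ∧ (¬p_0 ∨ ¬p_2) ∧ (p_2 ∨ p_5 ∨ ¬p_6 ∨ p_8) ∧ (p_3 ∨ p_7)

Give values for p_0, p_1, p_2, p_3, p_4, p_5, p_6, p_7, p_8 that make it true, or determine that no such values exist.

Unsatisfiable — no assignment works.

Case p_0 = True:
  Clause (¬p_0) is falsified — contradiction.
Case p_0 = False:
  (p_0 ∨ p_4) forces p_4 = True.
  (p_0 ∨ ¬p_4 ∨ p_7) forces p_7 = True.
  (¬p_3) forces p_3 = False.
  (¬p_2 ∨ p_3) forces p_2 = False.
  Clause (p_2 ∨ ¬p_7) is falsified — contradiction.
Both cases fail, so the formula is unsatisfiable.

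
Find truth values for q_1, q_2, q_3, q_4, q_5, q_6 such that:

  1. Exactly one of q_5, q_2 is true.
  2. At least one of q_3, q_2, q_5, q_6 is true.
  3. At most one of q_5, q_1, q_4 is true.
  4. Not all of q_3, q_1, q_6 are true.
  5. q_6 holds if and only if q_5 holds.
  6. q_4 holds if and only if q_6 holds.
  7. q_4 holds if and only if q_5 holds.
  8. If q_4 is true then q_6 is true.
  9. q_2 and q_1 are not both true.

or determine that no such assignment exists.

q_1=F, q_2=T, q_3=T, q_4=F, q_5=F, q_6=F

  (1) {q_5, q_2}: 1 true — exactly one ✓
  (2) {q_3, q_2, q_5, q_6}: 2 true — at least one ✓
  (3) {q_5, q_1, q_4}: 0 true — at most one ✓
  (4) {q_3, q_1, q_6}: 1/3 true — not all ✓
  (5) q_6=F, q_5=F — same ✓
  (6) q_4=F, q_6=F — same ✓
  (7) q_4=F, q_5=F — same ✓
  (8) q_4=F ⇒ q_6: vacuous ✓
  (9) q_2=T, q_1=F — not both ✓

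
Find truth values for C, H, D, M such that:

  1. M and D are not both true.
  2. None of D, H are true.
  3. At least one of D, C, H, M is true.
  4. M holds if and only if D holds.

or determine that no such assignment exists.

C: True, H: False, D: False, M: False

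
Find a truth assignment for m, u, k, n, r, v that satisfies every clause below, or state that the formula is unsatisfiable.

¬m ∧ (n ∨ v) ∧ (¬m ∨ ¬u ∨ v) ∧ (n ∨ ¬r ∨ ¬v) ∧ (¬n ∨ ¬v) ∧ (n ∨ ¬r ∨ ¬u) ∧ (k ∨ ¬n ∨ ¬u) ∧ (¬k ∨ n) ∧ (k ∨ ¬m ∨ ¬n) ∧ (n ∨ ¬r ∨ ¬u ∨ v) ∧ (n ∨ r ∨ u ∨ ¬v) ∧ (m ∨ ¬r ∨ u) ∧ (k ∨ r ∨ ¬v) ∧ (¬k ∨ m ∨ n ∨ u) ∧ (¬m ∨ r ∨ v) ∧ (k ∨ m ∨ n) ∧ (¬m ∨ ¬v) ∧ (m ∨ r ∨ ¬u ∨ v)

Unit clause (¬m) forces m = False.
Set u = True.
Try k = False:
  (k ∨ ¬n ∨ ¬u) forces n = False.
  clause (k ∨ m ∨ n) is falsified — backtrack.
So k = True.
  then (¬k ∨ n) forces n = True.
  then (¬n ∨ ¬v) forces v = False.
  then (m ∨ r ∨ ¬u ∨ v) forces r = True.
All clauses satisfied.

m = False, u = True, k = True, n = True, r = True, v = False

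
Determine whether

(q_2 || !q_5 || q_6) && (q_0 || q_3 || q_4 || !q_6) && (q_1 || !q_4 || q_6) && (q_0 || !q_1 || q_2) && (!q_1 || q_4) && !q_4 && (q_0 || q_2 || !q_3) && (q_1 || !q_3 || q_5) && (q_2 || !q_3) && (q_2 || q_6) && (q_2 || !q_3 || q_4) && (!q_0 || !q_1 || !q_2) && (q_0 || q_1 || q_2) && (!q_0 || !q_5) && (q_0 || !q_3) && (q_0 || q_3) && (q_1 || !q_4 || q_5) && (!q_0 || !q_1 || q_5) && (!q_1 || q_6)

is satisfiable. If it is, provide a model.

Unit clause (!q_4) forces q_4 = False.
In (!q_1 || q_4) only !q_1 is left, so q_1 = False.
Try q_0 = False:
  (q_0 || q_1 || q_2) forces q_2 = True.
  (q_0 || !q_3) forces q_3 = False.
  clause (q_0 || q_3) is falsified — backtrack.
So q_0 = True.
  then (!q_0 || !q_5) forces q_5 = False.
  then (q_1 || !q_3 || q_5) forces q_3 = False.
Set q_2 = True.
Set q_6 = False.
All clauses satisfied.

q_0 = True; q_1 = False; q_2 = True; q_3 = False; q_4 = False; q_5 = False; q_6 = False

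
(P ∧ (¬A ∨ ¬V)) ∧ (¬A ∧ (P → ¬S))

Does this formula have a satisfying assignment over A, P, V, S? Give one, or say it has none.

A: False, P: True, V: False, S: False

  P ∧ (¬A ∨ ¬V) = True
    ¬A ∨ ¬V = True
      ¬A = True
      ¬V = True
  ¬A ∧ (P → ¬S) = True
    ¬A = True
    P → ¬S = True
      ¬S = True
Both conjuncts True, so the formula holds.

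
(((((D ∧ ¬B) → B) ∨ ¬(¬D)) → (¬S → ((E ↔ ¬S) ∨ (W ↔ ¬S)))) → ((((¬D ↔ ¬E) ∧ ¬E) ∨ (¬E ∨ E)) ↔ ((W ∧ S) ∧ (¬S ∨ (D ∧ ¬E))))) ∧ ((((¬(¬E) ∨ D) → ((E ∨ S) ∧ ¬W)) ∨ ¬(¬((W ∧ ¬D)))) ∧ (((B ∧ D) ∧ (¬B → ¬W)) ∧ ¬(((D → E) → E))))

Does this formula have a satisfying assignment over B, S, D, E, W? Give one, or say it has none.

Case D = True: the formula simplifies to ((¬S → ((E ↔ ¬S) ∨ (W ↔ ¬S))) → (((E ∧ ¬E) ∨ (¬E ∨ E)) ↔ ((W ∧ S) ∧ (¬S ∨ ¬E)))) ∧ (((E ∨ S) ∧ ¬W) ∧ ((B ∧ (¬B → ¬W)) ∧ ¬((E → E)))).
  E = True: the conjunct ¬((E → E)) becomes ¬((True → True)) = False.
  E = False: the conjunct ¬((E → E)) becomes ¬((False → False)) = False.
Case D = False: the conjunct D is False.
Both cases fail — unsatisfiable.

Unsatisfiable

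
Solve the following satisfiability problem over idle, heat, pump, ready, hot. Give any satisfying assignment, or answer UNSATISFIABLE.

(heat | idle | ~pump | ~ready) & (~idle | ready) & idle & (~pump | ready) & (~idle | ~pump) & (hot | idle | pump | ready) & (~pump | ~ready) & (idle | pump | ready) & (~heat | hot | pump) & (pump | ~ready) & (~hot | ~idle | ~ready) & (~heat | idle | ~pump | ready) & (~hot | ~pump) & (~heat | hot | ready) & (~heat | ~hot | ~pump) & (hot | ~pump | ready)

Case idle = True:
  (~idle | ready) forces ready = True.
  (~idle | ~pump) forces pump = False.
  Clause (pump | ~ready) is falsified — contradiction.
Case idle = False:
  Clause (idle) is falsified — contradiction.
Both cases fail, so the formula is unsatisfiable.

Unsatisfiable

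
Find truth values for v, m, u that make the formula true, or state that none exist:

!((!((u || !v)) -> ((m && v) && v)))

v = True, m = False, u = False

  !((!((u || !v)) -> ((m && v) && v))) = True
    !((u || !v)) -> ((m && v) && v) = False
      !((u || !v)) = True
        u || !v = False
          !v = False
      (m && v) && v = False
        m && v = False
The formula evaluates to True.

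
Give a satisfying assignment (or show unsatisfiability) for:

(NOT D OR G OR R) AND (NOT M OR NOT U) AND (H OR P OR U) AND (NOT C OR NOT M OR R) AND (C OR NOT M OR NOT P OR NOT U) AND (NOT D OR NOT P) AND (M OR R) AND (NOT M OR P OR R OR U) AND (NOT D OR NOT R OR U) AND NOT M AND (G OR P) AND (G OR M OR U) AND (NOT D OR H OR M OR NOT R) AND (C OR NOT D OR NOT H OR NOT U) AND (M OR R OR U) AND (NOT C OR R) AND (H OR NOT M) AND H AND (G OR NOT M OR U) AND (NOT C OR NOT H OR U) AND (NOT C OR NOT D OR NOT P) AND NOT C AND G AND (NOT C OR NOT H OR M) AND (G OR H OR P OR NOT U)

H = True, M = False, R = True, G = True, D = False, C = False, P = True, U = True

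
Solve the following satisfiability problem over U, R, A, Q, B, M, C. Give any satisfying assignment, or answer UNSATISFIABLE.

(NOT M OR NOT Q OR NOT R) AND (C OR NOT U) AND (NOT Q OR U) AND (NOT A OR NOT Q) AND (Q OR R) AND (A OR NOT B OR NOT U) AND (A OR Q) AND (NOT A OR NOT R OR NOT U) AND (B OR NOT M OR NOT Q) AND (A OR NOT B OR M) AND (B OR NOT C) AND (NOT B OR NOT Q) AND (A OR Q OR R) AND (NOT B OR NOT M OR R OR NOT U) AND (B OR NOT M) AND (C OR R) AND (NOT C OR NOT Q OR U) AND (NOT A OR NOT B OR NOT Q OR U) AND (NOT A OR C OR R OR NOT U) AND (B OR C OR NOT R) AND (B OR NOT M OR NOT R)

Set U = False.
  then (NOT Q OR U) forces Q = False.
  then (Q OR R) forces R = True.
  then (A OR Q) forces A = True.
Try B = False:
  (B OR NOT C) forces C = False.
  clause (B OR C OR NOT R) is falsified — backtrack.
So B = True.
Set M = True.
Set C = False.
All clauses satisfied.

U: False; R: True; A: True; Q: False; B: True; M: True; C: False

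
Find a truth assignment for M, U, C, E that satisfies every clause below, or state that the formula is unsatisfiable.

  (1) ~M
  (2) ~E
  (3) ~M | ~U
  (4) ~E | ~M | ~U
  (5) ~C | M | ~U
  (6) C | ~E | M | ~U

M: False, U: False, C: True, E: False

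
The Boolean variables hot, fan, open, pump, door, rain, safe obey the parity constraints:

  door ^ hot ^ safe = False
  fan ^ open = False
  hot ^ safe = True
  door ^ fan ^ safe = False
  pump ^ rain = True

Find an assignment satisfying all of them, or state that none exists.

hot = True, fan = True, open = True, pump = False, door = True, rain = True, safe = False

door ^ hot ^ safe = T ^ T ^ F = False ✓
fan ^ open = T ^ T = False ✓
hot ^ safe = T ^ F = True ✓
door ^ fan ^ safe = T ^ T ^ F = False ✓
pump ^ rain = F ^ T = True ✓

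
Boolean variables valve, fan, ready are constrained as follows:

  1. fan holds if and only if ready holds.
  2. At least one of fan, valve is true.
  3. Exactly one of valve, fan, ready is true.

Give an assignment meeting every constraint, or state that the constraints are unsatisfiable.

valve = True, fan = False, ready = False

  (1) fan=F, ready=F — same ✓
  (2) {fan, valve}: 1 true — at least one ✓
  (3) {valve, fan, ready}: 1 true — exactly one ✓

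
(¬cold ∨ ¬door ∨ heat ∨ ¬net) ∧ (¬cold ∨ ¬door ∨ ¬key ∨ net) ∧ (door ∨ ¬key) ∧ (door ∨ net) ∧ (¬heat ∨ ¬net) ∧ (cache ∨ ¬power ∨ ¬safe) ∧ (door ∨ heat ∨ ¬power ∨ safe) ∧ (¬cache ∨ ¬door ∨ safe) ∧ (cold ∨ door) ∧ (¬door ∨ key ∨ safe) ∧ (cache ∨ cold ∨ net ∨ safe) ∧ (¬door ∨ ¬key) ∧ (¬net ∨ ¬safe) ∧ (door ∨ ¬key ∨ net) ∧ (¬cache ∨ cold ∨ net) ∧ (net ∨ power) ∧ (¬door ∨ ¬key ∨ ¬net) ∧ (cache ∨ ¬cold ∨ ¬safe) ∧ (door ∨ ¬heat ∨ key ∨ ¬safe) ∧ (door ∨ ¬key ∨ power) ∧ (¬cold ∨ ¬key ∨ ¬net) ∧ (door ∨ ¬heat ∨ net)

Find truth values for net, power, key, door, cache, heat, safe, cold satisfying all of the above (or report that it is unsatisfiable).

Set net = True.
  then (¬heat ∨ ¬net) forces heat = False.
  then (¬net ∨ ¬safe) forces safe = False.
Set power = False.
Set key = False.
  then (¬door ∨ key ∨ safe) forces door = False.
  then (cold ∨ door) forces cold = True.
Set cache = True.
All clauses satisfied.

net: True, power: False, key: False, door: False, cache: True, heat: False, safe: False, cold: True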